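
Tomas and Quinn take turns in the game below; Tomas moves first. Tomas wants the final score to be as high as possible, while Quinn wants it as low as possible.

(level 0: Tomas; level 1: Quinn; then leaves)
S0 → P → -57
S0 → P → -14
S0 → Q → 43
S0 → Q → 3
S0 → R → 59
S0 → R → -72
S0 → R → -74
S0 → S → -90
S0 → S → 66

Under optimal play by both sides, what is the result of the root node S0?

3

P (Quinn): min(-57, -14) = -57
Q (Quinn): min(43, 3) = 3
R (Quinn): min(59, -72, -74) = -74
S (Quinn): min(-90, 66) = -90
S0 (Tomas): max(-57, 3, -74, -90) = 3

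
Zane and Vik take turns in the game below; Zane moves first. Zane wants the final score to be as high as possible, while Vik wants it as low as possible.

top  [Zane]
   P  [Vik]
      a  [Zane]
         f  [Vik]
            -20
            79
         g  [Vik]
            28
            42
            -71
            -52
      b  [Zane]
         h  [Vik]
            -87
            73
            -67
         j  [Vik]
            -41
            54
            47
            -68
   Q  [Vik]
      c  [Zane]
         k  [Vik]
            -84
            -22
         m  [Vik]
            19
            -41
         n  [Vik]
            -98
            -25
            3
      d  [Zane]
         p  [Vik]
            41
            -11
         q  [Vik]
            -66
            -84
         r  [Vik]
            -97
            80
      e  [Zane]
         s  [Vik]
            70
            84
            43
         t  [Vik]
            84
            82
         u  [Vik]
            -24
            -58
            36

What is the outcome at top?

-41

f (Vik): min(-20, 79) = -20
g (Vik): min(28, 42, -71, -52) = -71
a (Zane): max(-20, -71) = -20
h (Vik): min(-87, 73, -67) = -87
j (Vik): min(-41, 54, 47, -68) = -68
b (Zane): max(-87, -68) = -68
P (Vik): min(-20, -68) = -68
k (Vik): min(-84, -22) = -84
m (Vik): min(19, -41) = -41
n (Vik): min(-98, -25, 3) = -98
c (Zane): max(-84, -41, -98) = -41
p (Vik): min(41, -11) = -11
q (Vik): min(-66, -84) = -84
r (Vik): min(-97, 80) = -97
d (Zane): max(-11, -84, -97) = -11
s (Vik): min(70, 84, 43) = 43
t (Vik): min(84, 82) = 82
u (Vik): min(-24, -58, 36) = -58
e (Zane): max(43, 82, -58) = 82
Q (Vik): min(-41, -11, 82) = -41
top (Zane): max(-68, -41) = -41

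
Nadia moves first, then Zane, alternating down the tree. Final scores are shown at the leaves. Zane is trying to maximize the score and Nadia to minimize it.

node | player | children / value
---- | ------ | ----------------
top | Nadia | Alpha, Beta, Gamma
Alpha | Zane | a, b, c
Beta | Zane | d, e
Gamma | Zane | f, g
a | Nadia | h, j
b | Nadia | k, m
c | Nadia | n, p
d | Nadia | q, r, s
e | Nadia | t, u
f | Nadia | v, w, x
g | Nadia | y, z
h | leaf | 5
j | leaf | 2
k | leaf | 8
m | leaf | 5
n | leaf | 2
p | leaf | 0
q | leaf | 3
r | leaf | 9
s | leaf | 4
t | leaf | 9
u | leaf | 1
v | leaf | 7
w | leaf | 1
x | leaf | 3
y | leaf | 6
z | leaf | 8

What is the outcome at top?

a (Nadia): min(5, 2) = 2
b (Nadia): min(8, 5) = 5
c (Nadia): min(2, 0) = 0
Alpha (Zane): max(2, 5, 0) = 5
d (Nadia): min(3, 9, 4) = 3
e (Nadia): min(9, 1) = 1
Beta (Zane): max(3, 1) = 3
f (Nadia): min(7, 1, 3) = 1
g (Nadia): min(6, 8) = 6
Gamma (Zane): max(1, 6) = 6
top (Nadia): min(5, 3, 6) = 3

3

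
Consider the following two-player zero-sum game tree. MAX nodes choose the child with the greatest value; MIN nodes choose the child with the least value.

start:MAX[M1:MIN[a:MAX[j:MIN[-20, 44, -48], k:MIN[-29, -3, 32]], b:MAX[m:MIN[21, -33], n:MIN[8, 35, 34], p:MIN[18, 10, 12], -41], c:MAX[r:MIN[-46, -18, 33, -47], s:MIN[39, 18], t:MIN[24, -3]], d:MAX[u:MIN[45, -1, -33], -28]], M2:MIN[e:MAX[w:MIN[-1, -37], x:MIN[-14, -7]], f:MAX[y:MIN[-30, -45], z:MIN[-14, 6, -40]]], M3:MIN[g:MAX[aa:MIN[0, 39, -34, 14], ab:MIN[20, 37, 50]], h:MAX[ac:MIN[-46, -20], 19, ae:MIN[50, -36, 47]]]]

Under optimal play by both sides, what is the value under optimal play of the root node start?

j (MIN): min(-20, 44, -48) = -48
k (MIN): min(-29, -3, 32) = -29
a (MAX): max(-48, -29) = -29
m (MIN): min(21, -33) = -33
n (MIN): min(8, 35, 34) = 8
p (MIN): min(18, 10, 12) = 10
b (MAX): max(-33, 8, 10, -41) = 10
r (MIN): min(-46, -18, 33, -47) = -47
s (MIN): min(39, 18) = 18
t (MIN): min(24, -3) = -3
c (MAX): max(-47, 18, -3) = 18
u (MIN): min(45, -1, -33) = -33
d (MAX): max(-33, -28) = -28
M1 (MIN): min(-29, 10, 18, -28) = -29
w (MIN): min(-1, -37) = -37
x (MIN): min(-14, -7) = -14
e (MAX): max(-37, -14) = -14
y (MIN): min(-30, -45) = -45
z (MIN): min(-14, 6, -40) = -40
f (MAX): max(-45, -40) = -40
M2 (MIN): min(-14, -40) = -40
aa (MIN): min(0, 39, -34, 14) = -34
ab (MIN): min(20, 37, 50) = 20
g (MAX): max(-34, 20) = 20
ac (MIN): min(-46, -20) = -46
ae (MIN): min(50, -36, 47) = -36
h (MAX): max(-46, 19, -36) = 19
M3 (MIN): min(20, 19) = 19
start (MAX): max(-29, -40, 19) = 19

19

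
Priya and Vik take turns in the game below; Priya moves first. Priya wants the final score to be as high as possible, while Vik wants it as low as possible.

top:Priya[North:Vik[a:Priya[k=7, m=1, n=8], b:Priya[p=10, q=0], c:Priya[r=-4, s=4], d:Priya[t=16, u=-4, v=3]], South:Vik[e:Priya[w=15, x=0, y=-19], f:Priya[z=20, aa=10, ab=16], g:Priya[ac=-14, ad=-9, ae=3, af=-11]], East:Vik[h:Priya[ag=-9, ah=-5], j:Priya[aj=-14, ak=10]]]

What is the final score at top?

4

a (Priya): max(7, 1, 8) = 8
b (Priya): max(10, 0) = 10
c (Priya): max(-4, 4) = 4
d (Priya): max(16, -4, 3) = 16
North (Vik): min(8, 10, 4, 16) = 4
e (Priya): max(15, 0, -19) = 15
f (Priya): max(20, 10, 16) = 20
g (Priya): max(-14, -9, 3, -11) = 3
South (Vik): min(15, 20, 3) = 3
h (Priya): max(-9, -5) = -5
j (Priya): max(-14, 10) = 10
East (Vik): min(-5, 10) = -5
top (Priya): max(4, 3, -5) = 4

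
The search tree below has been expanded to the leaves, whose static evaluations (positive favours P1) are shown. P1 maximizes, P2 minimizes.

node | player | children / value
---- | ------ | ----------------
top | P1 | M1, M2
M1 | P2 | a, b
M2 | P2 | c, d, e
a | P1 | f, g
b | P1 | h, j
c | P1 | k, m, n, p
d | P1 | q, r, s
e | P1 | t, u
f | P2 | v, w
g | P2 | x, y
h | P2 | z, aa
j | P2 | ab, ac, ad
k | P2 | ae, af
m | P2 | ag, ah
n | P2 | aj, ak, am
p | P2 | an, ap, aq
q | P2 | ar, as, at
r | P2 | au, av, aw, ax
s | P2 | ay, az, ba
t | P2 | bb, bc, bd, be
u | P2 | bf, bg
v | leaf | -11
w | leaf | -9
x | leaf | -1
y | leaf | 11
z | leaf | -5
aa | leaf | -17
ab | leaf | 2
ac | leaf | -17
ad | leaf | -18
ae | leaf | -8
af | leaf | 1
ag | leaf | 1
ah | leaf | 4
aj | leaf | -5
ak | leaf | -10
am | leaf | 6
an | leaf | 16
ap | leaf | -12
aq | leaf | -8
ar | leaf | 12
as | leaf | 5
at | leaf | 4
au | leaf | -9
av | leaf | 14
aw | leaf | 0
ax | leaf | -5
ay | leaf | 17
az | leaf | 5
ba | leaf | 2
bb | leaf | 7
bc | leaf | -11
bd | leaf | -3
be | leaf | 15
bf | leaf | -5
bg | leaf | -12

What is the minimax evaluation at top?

f (P2): min(-11, -9) = -11
g (P2): min(-1, 11) = -1
a (P1): max(-11, -1) = -1
h (P2): min(-5, -17) = -17
j (P2): min(2, -17, -18) = -18
b (P1): max(-17, -18) = -17
M1 (P2): min(-1, -17) = -17
k (P2): min(-8, 1) = -8
m (P2): min(1, 4) = 1
n (P2): min(-5, -10, 6) = -10
p (P2): min(16, -12, -8) = -12
c (P1): max(-8, 1, -10, -12) = 1
q (P2): min(12, 5, 4) = 4
r (P2): min(-9, 14, 0, -5) = -9
s (P2): min(17, 5, 2) = 2
d (P1): max(4, -9, 2) = 4
t (P2): min(7, -11, -3, 15) = -11
u (P2): min(-5, -12) = -12
e (P1): max(-11, -12) = -11
M2 (P2): min(1, 4, -11) = -11
top (P1): max(-17, -11) = -11

-11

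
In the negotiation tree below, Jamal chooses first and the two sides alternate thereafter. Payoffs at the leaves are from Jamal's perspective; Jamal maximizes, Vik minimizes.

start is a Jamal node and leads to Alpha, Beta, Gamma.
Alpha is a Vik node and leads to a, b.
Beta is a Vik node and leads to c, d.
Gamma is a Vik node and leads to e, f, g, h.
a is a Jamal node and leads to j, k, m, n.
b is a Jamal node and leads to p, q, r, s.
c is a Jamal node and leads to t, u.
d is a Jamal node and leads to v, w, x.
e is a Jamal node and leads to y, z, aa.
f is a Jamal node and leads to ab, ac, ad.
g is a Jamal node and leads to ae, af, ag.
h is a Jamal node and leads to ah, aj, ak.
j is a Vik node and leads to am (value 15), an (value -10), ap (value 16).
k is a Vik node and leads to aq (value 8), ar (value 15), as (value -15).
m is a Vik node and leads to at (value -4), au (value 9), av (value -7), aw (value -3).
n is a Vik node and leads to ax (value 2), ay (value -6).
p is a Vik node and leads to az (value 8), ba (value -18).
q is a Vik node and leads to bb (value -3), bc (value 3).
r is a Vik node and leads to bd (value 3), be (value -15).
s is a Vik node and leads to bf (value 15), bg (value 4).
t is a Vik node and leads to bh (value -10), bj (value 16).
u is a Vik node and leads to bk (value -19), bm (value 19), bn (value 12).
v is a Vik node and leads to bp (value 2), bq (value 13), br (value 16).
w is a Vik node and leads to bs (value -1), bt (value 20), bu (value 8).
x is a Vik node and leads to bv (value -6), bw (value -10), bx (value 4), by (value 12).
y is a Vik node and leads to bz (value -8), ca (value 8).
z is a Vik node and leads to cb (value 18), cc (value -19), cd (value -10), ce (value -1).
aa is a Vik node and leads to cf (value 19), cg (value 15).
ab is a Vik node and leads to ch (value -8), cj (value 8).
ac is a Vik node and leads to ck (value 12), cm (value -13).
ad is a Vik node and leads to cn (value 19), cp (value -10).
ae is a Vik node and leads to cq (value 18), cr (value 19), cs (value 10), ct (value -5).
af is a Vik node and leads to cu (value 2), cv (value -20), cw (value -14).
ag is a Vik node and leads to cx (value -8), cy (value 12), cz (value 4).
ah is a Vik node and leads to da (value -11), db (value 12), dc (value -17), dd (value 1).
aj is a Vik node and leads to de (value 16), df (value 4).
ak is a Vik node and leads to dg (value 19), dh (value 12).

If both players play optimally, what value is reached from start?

j (Vik): min(15, -10, 16) = -10
k (Vik): min(8, 15, -15) = -15
m (Vik): min(-4, 9, -7, -3) = -7
n (Vik): min(2, -6) = -6
a (Jamal): max(-10, -15, -7, -6) = -6
p (Vik): min(8, -18) = -18
q (Vik): min(-3, 3) = -3
r (Vik): min(3, -15) = -15
s (Vik): min(15, 4) = 4
b (Jamal): max(-18, -3, -15, 4) = 4
Alpha (Vik): min(-6, 4) = -6
t (Vik): min(-10, 16) = -10
u (Vik): min(-19, 19, 12) = -19
c (Jamal): max(-10, -19) = -10
v (Vik): min(2, 13, 16) = 2
w (Vik): min(-1, 20, 8) = -1
x (Vik): min(-6, -10, 4, 12) = -10
d (Jamal): max(2, -1, -10) = 2
Beta (Vik): min(-10, 2) = -10
y (Vik): min(-8, 8) = -8
z (Vik): min(18, -19, -10, -1) = -19
aa (Vik): min(19, 15) = 15
e (Jamal): max(-8, -19, 15) = 15
ab (Vik): min(-8, 8) = -8
ac (Vik): min(12, -13) = -13
ad (Vik): min(19, -10) = -10
f (Jamal): max(-8, -13, -10) = -8
ae (Vik): min(18, 19, 10, -5) = -5
af (Vik): min(2, -20, -14) = -20
ag (Vik): min(-8, 12, 4) = -8
g (Jamal): max(-5, -20, -8) = -5
ah (Vik): min(-11, 12, -17, 1) = -17
aj (Vik): min(16, 4) = 4
ak (Vik): min(19, 12) = 12
h (Jamal): max(-17, 4, 12) = 12
Gamma (Vik): min(15, -8, -5, 12) = -8
start (Jamal): max(-6, -10, -8) = -6

-6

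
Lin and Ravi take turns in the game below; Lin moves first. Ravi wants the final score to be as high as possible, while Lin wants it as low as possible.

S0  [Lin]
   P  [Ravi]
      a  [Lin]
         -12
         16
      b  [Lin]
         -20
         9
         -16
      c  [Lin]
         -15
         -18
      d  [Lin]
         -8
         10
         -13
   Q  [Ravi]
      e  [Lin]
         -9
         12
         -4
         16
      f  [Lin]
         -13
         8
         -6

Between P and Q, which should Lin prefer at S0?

P

a (Lin): min(-12, 16) = -12
b (Lin): min(-20, 9, -16) = -20
c (Lin): min(-15, -18) = -18
d (Lin): min(-8, 10, -13) = -13
P (Ravi): max(-12, -20, -18, -13) = -12
e (Lin): min(-9, 12, -4, 16) = -9
f (Lin): min(-13, 8, -6) = -13
Q (Ravi): max(-9, -13) = -9
Lin prefers the lower value; P=-12, Q=-9. P is better since -12 < -9.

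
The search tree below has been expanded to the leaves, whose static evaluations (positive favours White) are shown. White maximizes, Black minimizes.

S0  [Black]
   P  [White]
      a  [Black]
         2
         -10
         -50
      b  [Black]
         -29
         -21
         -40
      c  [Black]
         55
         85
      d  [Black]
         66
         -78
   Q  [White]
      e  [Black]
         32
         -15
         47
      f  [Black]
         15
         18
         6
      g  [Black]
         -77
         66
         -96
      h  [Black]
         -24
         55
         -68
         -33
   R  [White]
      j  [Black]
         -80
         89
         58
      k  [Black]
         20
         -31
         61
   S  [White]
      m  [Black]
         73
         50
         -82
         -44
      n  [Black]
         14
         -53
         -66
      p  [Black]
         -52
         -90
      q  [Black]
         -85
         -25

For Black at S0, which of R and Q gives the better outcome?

j (Black): min(-80, 89, 58) = -80
k (Black): min(20, -31, 61) = -31
R (White): max(-80, -31) = -31
e (Black): min(32, -15, 47) = -15
f (Black): min(15, 18, 6) = 6
g (Black): min(-77, 66, -96) = -96
h (Black): min(-24, 55, -68, -33) = -68
Q (White): max(-15, 6, -96, -68) = 6
Black prefers the lower value; R=-31, Q=6. R is better since -31 < 6.

R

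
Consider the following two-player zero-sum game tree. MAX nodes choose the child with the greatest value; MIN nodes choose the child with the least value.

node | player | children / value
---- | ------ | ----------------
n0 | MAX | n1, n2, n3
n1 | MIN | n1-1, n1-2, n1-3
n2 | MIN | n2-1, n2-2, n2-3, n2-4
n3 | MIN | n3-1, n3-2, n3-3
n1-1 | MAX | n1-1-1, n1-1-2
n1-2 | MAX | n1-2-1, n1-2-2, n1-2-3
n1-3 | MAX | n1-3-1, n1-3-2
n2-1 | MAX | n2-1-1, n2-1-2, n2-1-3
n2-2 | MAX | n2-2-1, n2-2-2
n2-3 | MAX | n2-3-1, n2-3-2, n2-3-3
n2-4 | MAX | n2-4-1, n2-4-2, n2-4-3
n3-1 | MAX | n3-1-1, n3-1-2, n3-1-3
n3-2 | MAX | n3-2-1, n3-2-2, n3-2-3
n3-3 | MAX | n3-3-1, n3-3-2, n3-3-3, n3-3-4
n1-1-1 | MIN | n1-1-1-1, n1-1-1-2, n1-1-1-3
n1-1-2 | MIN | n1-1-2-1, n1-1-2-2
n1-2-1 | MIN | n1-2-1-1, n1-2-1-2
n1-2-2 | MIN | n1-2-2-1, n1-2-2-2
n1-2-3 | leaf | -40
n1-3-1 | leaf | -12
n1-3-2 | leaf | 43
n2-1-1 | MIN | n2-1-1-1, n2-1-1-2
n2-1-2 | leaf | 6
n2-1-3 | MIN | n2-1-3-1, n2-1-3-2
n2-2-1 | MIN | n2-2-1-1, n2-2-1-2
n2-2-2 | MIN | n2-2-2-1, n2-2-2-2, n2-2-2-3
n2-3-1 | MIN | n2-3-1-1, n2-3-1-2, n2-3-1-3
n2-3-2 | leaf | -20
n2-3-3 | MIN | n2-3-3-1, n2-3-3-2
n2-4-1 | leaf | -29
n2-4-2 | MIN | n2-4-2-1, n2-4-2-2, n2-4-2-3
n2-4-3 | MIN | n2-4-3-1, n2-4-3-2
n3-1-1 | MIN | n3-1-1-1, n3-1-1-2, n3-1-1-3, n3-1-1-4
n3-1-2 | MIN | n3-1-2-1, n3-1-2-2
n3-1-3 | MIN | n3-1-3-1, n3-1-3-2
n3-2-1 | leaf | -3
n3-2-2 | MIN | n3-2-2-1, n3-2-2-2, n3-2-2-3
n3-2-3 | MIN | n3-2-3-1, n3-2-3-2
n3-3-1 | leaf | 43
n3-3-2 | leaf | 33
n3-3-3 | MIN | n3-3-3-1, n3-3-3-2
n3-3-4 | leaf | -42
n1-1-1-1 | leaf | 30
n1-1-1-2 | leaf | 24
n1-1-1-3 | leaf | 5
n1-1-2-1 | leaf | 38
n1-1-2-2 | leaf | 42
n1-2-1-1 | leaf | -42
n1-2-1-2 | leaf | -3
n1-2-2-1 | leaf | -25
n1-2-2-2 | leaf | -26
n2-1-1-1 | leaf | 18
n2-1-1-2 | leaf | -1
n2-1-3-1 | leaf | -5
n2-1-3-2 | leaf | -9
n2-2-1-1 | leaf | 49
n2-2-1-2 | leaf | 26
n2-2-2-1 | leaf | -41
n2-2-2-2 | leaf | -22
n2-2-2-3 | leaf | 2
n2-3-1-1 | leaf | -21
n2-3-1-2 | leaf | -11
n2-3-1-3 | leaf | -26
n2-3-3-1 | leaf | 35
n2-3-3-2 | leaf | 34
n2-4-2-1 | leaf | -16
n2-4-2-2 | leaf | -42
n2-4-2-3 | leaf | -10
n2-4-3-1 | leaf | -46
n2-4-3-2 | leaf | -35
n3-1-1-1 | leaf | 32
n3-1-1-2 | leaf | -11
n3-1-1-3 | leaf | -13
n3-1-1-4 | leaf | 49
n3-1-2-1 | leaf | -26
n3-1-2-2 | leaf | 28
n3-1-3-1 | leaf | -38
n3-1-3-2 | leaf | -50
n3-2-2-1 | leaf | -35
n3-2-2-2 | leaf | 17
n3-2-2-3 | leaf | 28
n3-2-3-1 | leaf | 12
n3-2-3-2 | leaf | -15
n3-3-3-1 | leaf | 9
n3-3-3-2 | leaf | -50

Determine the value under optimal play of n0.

n1-1-1 (MIN): min(30, 24, 5) = 5
n1-1-2 (MIN): min(38, 42) = 38
n1-1 (MAX): max(5, 38) = 38
n1-2-1 (MIN): min(-42, -3) = -42
n1-2-2 (MIN): min(-25, -26) = -26
n1-2 (MAX): max(-42, -26, -40) = -26
n1-3 (MAX): max(-12, 43) = 43
n1 (MIN): min(38, -26, 43) = -26
n2-1-1 (MIN): min(18, -1) = -1
n2-1-3 (MIN): min(-5, -9) = -9
n2-1 (MAX): max(-1, 6, -9) = 6
n2-2-1 (MIN): min(49, 26) = 26
n2-2-2 (MIN): min(-41, -22, 2) = -41
n2-2 (MAX): max(26, -41) = 26
n2-3-1 (MIN): min(-21, -11, -26) = -26
n2-3-3 (MIN): min(35, 34) = 34
n2-3 (MAX): max(-26, -20, 34) = 34
n2-4-2 (MIN): min(-16, -42, -10) = -42
n2-4-3 (MIN): min(-46, -35) = -46
n2-4 (MAX): max(-29, -42, -46) = -29
n2 (MIN): min(6, 26, 34, -29) = -29
n3-1-1 (MIN): min(32, -11, -13, 49) = -13
n3-1-2 (MIN): min(-26, 28) = -26
n3-1-3 (MIN): min(-38, -50) = -50
n3-1 (MAX): max(-13, -26, -50) = -13
n3-2-2 (MIN): min(-35, 17, 28) = -35
n3-2-3 (MIN): min(12, -15) = -15
n3-2 (MAX): max(-3, -35, -15) = -3
n3-3-3 (MIN): min(9, -50) = -50
n3-3 (MAX): max(43, 33, -50, -42) = 43
n3 (MIN): min(-13, -3, 43) = -13
n0 (MAX): max(-26, -29, -13) = -13

-13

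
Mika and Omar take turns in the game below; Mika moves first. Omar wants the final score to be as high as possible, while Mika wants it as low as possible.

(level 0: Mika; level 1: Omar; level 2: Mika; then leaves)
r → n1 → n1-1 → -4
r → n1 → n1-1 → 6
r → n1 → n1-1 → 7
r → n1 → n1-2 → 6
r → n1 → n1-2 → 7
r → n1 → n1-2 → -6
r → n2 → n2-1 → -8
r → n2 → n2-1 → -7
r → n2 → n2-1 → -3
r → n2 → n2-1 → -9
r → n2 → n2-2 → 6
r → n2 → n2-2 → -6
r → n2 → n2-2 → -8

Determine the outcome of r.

-8

n1-1 (Mika): min(-4, 6, 7) = -4
n1-2 (Mika): min(6, 7, -6) = -6
n1 (Omar): max(-4, -6) = -4
n2-1 (Mika): min(-8, -7, -3, -9) = -9
n2-2 (Mika): min(6, -6, -8) = -8
n2 (Omar): max(-9, -8) = -8
r (Mika): min(-4, -8) = -8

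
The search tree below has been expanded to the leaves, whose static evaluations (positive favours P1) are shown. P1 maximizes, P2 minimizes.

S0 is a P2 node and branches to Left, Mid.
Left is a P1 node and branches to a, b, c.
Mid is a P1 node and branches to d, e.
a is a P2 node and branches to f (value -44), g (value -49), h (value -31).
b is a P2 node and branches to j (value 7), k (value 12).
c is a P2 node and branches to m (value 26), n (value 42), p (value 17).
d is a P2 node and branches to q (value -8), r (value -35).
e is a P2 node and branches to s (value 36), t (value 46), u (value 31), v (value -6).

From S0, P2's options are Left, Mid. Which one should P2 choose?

a (P2): min(-44, -49, -31) = -49
b (P2): min(7, 12) = 7
c (P2): min(26, 42, 17) = 17
Left (P1): max(-49, 7, 17) = 17
d (P2): min(-8, -35) = -35
e (P2): min(36, 46, 31, -6) = -6
Mid (P1): max(-35, -6) = -6
S0 (P2): min(17, -6) = -6
P2 at S0 wants the lowest of {Left=17, Mid=-6}, so chooses Mid.

Mid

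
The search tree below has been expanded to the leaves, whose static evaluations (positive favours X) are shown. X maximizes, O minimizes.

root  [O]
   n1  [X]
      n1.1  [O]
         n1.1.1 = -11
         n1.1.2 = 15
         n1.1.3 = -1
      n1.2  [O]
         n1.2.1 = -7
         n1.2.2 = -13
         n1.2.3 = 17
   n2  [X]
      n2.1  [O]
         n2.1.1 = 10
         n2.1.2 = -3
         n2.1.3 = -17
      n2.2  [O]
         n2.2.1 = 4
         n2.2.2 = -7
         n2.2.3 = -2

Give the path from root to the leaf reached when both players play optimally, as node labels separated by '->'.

root -> n1 -> n1.1 -> n1.1.1

n1.1 (O): min(-11, 15, -1) = -11
n1.2 (O): min(-7, -13, 17) = -13
n1 (X): max(-11, -13) = -11
n2.1 (O): min(10, -3, -17) = -17
n2.2 (O): min(4, -7, -2) = -7
n2 (X): max(-17, -7) = -7
root (O): min(-11, -7) = -11
At root, O picks n1 (lowest: -11).
At n1, X picks n1.1 (highest: -11).
At n1.1, O picks n1.1.1 (lowest: -11).
Terminal value -11.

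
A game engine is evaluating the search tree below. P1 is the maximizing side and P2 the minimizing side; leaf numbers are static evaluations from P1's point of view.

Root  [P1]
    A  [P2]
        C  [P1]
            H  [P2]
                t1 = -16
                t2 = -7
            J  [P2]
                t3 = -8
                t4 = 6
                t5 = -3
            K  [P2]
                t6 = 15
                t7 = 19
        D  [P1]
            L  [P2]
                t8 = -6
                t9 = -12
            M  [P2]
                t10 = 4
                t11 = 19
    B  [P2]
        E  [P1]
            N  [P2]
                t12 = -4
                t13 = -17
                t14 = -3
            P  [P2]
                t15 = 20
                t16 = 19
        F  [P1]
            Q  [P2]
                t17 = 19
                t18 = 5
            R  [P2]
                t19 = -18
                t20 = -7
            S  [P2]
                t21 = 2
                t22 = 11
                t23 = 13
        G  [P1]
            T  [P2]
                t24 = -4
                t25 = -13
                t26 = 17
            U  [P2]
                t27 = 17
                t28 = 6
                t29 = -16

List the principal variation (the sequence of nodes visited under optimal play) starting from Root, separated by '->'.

Root -> A -> D -> M -> t10

H (P2): min(-16, -7) = -16
J (P2): min(-8, 6, -3) = -8
K (P2): min(15, 19) = 15
C (P1): max(-16, -8, 15) = 15
L (P2): min(-6, -12) = -12
M (P2): min(4, 19) = 4
D (P1): max(-12, 4) = 4
A (P2): min(15, 4) = 4
N (P2): min(-4, -17, -3) = -17
P (P2): min(20, 19) = 19
E (P1): max(-17, 19) = 19
Q (P2): min(19, 5) = 5
R (P2): min(-18, -7) = -18
S (P2): min(2, 11, 13) = 2
F (P1): max(5, -18, 2) = 5
T (P2): min(-4, -13, 17) = -13
U (P2): min(17, 6, -16) = -16
G (P1): max(-13, -16) = -13
B (P2): min(19, 5, -13) = -13
Root (P1): max(4, -13) = 4
At Root, P1 picks A (highest: 4).
At A, P2 picks D (lowest: 4).
At D, P1 picks M (highest: 4).
At M, P2 picks t10 (lowest: 4).
Terminal value 4.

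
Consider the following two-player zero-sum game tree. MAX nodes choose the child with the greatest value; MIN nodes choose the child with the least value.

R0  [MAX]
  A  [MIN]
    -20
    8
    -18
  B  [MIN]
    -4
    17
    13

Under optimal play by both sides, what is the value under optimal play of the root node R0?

A (MIN): min(-20, 8, -18) = -20
B (MIN): min(-4, 17, 13) = -4
R0 (MAX): max(-20, -4) = -4

-4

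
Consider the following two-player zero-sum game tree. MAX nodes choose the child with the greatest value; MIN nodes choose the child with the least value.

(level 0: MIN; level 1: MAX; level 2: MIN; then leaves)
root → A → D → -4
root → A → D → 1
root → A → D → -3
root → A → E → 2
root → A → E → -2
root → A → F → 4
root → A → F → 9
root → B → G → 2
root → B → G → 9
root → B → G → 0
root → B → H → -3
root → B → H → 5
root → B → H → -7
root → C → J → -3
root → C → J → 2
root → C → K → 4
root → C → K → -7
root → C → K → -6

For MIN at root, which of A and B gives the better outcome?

B

D (MIN): min(-4, 1, -3) = -4
E (MIN): min(2, -2) = -2
F (MIN): min(4, 9) = 4
A (MAX): max(-4, -2, 4) = 4
G (MIN): min(2, 9, 0) = 0
H (MIN): min(-3, 5, -7) = -7
B (MAX): max(0, -7) = 0
MIN prefers the lower value; A=4, B=0. B is better since 0 < 4.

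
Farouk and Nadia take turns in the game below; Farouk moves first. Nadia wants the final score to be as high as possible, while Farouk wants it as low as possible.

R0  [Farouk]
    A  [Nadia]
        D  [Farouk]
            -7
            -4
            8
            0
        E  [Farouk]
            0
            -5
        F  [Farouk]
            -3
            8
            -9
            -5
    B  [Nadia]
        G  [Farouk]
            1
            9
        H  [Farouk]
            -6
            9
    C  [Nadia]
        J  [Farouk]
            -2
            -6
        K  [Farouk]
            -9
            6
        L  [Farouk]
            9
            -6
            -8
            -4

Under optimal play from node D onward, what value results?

D (Farouk): min(-7, -4, 8, 0) = -7

-7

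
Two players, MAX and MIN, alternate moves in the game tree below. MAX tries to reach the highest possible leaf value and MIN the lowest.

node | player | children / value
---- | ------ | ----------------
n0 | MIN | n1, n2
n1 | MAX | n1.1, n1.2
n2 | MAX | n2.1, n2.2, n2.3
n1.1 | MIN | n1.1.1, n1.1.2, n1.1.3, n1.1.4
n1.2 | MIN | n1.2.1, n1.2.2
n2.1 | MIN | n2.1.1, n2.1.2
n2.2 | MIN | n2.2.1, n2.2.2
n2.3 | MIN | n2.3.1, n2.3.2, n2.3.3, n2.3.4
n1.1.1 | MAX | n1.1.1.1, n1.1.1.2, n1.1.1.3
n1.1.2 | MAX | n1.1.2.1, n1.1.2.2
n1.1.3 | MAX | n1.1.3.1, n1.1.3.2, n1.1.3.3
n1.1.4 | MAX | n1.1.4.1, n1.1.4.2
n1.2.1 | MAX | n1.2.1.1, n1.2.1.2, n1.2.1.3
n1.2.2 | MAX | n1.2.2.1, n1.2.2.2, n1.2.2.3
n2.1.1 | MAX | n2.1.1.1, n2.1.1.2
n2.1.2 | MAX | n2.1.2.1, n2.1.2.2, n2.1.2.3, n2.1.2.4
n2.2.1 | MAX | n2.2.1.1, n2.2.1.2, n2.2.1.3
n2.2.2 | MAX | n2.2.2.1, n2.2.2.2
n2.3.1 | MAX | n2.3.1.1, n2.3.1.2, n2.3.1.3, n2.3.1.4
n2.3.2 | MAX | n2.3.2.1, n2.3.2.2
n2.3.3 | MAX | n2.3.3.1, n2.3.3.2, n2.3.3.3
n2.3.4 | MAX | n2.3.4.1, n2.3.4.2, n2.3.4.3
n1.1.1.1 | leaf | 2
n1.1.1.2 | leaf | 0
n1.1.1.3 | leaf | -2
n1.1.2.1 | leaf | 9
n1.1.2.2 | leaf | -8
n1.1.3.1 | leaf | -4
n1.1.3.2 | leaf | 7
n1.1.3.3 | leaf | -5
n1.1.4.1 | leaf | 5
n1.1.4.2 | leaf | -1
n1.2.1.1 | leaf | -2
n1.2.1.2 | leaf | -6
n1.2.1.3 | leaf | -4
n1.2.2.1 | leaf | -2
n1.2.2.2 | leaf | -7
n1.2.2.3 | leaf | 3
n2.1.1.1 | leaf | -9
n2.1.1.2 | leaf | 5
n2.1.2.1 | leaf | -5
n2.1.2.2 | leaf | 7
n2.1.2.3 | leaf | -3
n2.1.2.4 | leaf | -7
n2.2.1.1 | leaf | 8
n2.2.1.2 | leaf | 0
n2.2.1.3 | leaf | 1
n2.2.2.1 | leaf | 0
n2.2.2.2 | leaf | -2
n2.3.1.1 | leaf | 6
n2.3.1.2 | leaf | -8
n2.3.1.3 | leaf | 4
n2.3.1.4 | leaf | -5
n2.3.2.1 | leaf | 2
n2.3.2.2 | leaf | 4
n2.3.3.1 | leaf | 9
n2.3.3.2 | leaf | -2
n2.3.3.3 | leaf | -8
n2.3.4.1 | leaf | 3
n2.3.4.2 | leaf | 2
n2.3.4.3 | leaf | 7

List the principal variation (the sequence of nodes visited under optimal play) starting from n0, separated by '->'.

n0 -> n1 -> n1.1 -> n1.1.1 -> n1.1.1.1

n1.1.1 (MAX): max(2, 0, -2) = 2
n1.1.2 (MAX): max(9, -8) = 9
n1.1.3 (MAX): max(-4, 7, -5) = 7
n1.1.4 (MAX): max(5, -1) = 5
n1.1 (MIN): min(2, 9, 7, 5) = 2
n1.2.1 (MAX): max(-2, -6, -4) = -2
n1.2.2 (MAX): max(-2, -7, 3) = 3
n1.2 (MIN): min(-2, 3) = -2
n1 (MAX): max(2, -2) = 2
n2.1.1 (MAX): max(-9, 5) = 5
n2.1.2 (MAX): max(-5, 7, -3, -7) = 7
n2.1 (MIN): min(5, 7) = 5
n2.2.1 (MAX): max(8, 0, 1) = 8
n2.2.2 (MAX): max(0, -2) = 0
n2.2 (MIN): min(8, 0) = 0
n2.3.1 (MAX): max(6, -8, 4, -5) = 6
n2.3.2 (MAX): max(2, 4) = 4
n2.3.3 (MAX): max(9, -2, -8) = 9
n2.3.4 (MAX): max(3, 2, 7) = 7
n2.3 (MIN): min(6, 4, 9, 7) = 4
n2 (MAX): max(5, 0, 4) = 5
n0 (MIN): min(2, 5) = 2
At n0, MIN picks n1 (lowest: 2).
At n1, MAX picks n1.1 (highest: 2).
At n1.1, MIN picks n1.1.1 (lowest: 2).
At n1.1.1, MAX picks n1.1.1.1 (highest: 2).
Terminal value 2.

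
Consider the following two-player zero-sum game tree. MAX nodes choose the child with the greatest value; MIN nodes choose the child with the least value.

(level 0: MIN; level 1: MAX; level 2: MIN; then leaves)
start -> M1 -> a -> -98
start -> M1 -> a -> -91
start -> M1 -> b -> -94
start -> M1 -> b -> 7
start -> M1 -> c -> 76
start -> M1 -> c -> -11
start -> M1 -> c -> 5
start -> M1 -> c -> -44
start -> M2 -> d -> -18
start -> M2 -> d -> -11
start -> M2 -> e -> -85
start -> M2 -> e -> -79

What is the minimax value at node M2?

-18

d (MIN): min(-18, -11) = -18
e (MIN): min(-85, -79) = -85
M2 (MAX): max(-18, -85) = -18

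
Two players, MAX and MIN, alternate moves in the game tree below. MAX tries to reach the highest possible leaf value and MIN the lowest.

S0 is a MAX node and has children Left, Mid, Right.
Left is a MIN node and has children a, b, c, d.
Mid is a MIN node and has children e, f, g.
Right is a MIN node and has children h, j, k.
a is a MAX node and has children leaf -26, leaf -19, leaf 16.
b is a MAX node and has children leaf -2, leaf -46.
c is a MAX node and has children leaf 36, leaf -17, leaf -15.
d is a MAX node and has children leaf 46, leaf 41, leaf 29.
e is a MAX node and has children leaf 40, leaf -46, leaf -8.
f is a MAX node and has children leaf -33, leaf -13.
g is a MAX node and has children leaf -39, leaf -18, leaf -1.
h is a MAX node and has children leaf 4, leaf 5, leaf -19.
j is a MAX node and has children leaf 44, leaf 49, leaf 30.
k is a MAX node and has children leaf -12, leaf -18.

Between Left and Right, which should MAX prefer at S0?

Left

a (MAX): max(-26, -19, 16) = 16
b (MAX): max(-2, -46) = -2
c (MAX): max(36, -17, -15) = 36
d (MAX): max(46, 41, 29) = 46
Left (MIN): min(16, -2, 36, 46) = -2
h (MAX): max(4, 5, -19) = 5
j (MAX): max(44, 49, 30) = 49
k (MAX): max(-12, -18) = -12
Right (MIN): min(5, 49, -12) = -12
MAX prefers the higher value; Left=-2, Right=-12. Left is better since -2 > -12.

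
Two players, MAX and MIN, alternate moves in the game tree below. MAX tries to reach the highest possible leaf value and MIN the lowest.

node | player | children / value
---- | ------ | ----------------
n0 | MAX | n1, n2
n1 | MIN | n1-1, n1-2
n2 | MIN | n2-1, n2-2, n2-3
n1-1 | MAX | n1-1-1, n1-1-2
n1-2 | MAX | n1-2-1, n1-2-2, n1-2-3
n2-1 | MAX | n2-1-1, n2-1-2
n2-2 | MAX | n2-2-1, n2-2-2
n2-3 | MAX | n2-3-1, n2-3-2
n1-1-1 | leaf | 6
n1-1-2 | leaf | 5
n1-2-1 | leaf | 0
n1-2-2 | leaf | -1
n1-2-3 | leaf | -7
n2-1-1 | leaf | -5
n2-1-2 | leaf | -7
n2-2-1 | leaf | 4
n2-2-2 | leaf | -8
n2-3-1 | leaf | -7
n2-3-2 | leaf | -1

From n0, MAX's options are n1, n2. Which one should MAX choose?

n1-1 (MAX): max(6, 5) = 6
n1-2 (MAX): max(0, -1, -7) = 0
n1 (MIN): min(6, 0) = 0
n2-1 (MAX): max(-5, -7) = -5
n2-2 (MAX): max(4, -8) = 4
n2-3 (MAX): max(-7, -1) = -1
n2 (MIN): min(-5, 4, -1) = -5
n0 (MAX): max(0, -5) = 0
MAX at n0 wants the highest of {n1=0, n2=-5}, so chooses n1.

n1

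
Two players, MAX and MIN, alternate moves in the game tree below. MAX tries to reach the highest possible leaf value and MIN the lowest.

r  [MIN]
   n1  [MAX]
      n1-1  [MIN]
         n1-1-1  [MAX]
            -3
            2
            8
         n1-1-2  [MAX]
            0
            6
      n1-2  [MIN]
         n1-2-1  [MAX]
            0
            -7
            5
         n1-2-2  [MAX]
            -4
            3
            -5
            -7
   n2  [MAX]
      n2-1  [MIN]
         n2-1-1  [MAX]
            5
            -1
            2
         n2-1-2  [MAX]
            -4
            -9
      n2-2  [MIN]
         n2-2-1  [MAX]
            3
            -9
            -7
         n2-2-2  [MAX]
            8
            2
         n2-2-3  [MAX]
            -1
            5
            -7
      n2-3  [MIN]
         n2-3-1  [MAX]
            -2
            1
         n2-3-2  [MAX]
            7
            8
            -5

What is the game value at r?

n1-1-1 (MAX): max(-3, 2, 8) = 8
n1-1-2 (MAX): max(0, 6) = 6
n1-1 (MIN): min(8, 6) = 6
n1-2-1 (MAX): max(0, -7, 5) = 5
n1-2-2 (MAX): max(-4, 3, -5, -7) = 3
n1-2 (MIN): min(5, 3) = 3
n1 (MAX): max(6, 3) = 6
n2-1-1 (MAX): max(5, -1, 2) = 5
n2-1-2 (MAX): max(-4, -9) = -4
n2-1 (MIN): min(5, -4) = -4
n2-2-1 (MAX): max(3, -9, -7) = 3
n2-2-2 (MAX): max(8, 2) = 8
n2-2-3 (MAX): max(-1, 5, -7) = 5
n2-2 (MIN): min(3, 8, 5) = 3
n2-3-1 (MAX): max(-2, 1) = 1
n2-3-2 (MAX): max(7, 8, -5) = 8
n2-3 (MIN): min(1, 8) = 1
n2 (MAX): max(-4, 3, 1) = 3
r (MIN): min(6, 3) = 3

3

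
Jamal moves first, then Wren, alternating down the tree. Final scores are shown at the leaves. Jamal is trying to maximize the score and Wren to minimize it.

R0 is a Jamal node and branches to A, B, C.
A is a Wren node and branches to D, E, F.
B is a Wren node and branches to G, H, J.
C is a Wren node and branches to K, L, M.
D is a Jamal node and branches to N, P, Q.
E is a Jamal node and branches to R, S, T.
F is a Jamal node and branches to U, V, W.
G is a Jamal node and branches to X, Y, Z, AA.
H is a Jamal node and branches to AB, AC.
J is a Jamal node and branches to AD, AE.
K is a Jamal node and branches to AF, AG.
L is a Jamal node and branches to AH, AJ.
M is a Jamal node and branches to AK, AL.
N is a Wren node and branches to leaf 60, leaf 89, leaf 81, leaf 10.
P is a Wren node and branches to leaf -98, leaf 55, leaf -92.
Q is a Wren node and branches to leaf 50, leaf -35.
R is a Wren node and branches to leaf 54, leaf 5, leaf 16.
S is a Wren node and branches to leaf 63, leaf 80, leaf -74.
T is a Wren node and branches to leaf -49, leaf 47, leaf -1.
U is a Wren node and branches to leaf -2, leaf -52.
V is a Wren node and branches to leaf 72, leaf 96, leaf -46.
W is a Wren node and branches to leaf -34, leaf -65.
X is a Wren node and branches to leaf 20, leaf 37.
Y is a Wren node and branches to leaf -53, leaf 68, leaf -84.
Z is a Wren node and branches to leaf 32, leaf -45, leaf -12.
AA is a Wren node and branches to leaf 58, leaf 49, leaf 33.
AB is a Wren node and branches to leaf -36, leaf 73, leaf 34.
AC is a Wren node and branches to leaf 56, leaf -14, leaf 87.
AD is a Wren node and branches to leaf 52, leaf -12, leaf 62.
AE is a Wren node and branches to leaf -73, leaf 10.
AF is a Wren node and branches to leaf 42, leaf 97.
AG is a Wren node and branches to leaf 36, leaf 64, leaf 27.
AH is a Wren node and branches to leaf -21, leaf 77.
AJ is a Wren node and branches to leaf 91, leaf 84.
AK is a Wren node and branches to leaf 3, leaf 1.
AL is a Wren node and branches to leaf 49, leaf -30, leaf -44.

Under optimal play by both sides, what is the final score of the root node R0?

1

N (Wren): min(60, 89, 81, 10) = 10
P (Wren): min(-98, 55, -92) = -98
Q (Wren): min(50, -35) = -35
D (Jamal): max(10, -98, -35) = 10
R (Wren): min(54, 5, 16) = 5
S (Wren): min(63, 80, -74) = -74
T (Wren): min(-49, 47, -1) = -49
E (Jamal): max(5, -74, -49) = 5
U (Wren): min(-2, -52) = -52
V (Wren): min(72, 96, -46) = -46
W (Wren): min(-34, -65) = -65
F (Jamal): max(-52, -46, -65) = -46
A (Wren): min(10, 5, -46) = -46
X (Wren): min(20, 37) = 20
Y (Wren): min(-53, 68, -84) = -84
Z (Wren): min(32, -45, -12) = -45
AA (Wren): min(58, 49, 33) = 33
G (Jamal): max(20, -84, -45, 33) = 33
AB (Wren): min(-36, 73, 34) = -36
AC (Wren): min(56, -14, 87) = -14
H (Jamal): max(-36, -14) = -14
AD (Wren): min(52, -12, 62) = -12
AE (Wren): min(-73, 10) = -73
J (Jamal): max(-12, -73) = -12
B (Wren): min(33, -14, -12) = -14
AF (Wren): min(42, 97) = 42
AG (Wren): min(36, 64, 27) = 27
K (Jamal): max(42, 27) = 42
AH (Wren): min(-21, 77) = -21
AJ (Wren): min(91, 84) = 84
L (Jamal): max(-21, 84) = 84
AK (Wren): min(3, 1) = 1
AL (Wren): min(49, -30, -44) = -44
M (Jamal): max(1, -44) = 1
C (Wren): min(42, 84, 1) = 1
R0 (Jamal): max(-46, -14, 1) = 1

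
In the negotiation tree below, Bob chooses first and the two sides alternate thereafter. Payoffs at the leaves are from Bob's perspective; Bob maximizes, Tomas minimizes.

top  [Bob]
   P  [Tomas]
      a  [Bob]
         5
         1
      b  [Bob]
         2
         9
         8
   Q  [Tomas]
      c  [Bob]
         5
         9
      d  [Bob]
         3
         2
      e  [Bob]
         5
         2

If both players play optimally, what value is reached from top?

a (Bob): max(5, 1) = 5
b (Bob): max(2, 9, 8) = 9
P (Tomas): min(5, 9) = 5
c (Bob): max(5, 9) = 9
d (Bob): max(3, 2) = 3
e (Bob): max(5, 2) = 5
Q (Tomas): min(9, 3, 5) = 3
top (Bob): max(5, 3) = 5

5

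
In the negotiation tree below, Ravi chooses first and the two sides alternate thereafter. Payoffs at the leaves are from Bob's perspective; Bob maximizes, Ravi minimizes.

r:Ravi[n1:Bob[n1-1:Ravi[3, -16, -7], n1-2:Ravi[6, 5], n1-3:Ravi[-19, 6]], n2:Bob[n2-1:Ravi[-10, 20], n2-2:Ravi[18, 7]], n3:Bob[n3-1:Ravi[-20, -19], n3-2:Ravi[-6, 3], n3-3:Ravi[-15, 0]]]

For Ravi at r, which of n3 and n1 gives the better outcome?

n3

n3-1 (Ravi): min(-20, -19) = -20
n3-2 (Ravi): min(-6, 3) = -6
n3-3 (Ravi): min(-15, 0) = -15
n3 (Bob): max(-20, -6, -15) = -6
n1-1 (Ravi): min(3, -16, -7) = -16
n1-2 (Ravi): min(6, 5) = 5
n1-3 (Ravi): min(-19, 6) = -19
n1 (Bob): max(-16, 5, -19) = 5
Ravi prefers the lower value; n3=-6, n1=5. n3 is better since -6 < 5.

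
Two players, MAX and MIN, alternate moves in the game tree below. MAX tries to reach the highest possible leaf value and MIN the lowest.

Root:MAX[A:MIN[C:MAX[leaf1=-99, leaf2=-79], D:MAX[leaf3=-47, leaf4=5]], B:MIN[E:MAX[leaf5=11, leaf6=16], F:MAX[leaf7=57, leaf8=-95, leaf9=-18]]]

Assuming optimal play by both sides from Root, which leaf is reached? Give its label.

leaf6

C (MAX): max(-99, -79) = -79
D (MAX): max(-47, 5) = 5
A (MIN): min(-79, 5) = -79
E (MAX): max(11, 16) = 16
F (MAX): max(57, -95, -18) = 57
B (MIN): min(16, 57) = 16
Root (MAX): max(-79, 16) = 16
At Root, MAX picks B (highest: 16).
At B, MIN picks E (lowest: 16).
At E, MAX picks leaf6 (highest: 16).
Terminal value 16.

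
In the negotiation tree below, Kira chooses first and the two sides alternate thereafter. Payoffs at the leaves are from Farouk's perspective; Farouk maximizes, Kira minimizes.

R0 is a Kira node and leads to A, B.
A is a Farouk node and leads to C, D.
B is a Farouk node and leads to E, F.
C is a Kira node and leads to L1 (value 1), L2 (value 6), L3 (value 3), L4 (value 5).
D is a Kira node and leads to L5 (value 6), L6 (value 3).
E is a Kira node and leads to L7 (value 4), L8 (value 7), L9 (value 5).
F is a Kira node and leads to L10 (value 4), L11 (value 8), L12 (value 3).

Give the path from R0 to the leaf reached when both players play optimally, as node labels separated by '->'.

C (Kira): min(1, 6, 3, 5) = 1
D (Kira): min(6, 3) = 3
A (Farouk): max(1, 3) = 3
E (Kira): min(4, 7, 5) = 4
F (Kira): min(4, 8, 3) = 3
B (Farouk): max(4, 3) = 4
R0 (Kira): min(3, 4) = 3
At R0, Kira picks A (lowest: 3).
At A, Farouk picks D (highest: 3).
At D, Kira picks L6 (lowest: 3).
Terminal value 3.

R0 -> A -> D -> L6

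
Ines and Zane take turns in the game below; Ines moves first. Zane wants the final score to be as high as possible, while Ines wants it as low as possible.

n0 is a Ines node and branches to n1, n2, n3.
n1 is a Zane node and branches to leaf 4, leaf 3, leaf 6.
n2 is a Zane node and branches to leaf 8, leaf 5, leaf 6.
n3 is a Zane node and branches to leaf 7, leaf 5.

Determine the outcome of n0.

6

n1 (Zane): max(4, 3, 6) = 6
n2 (Zane): max(8, 5, 6) = 8
n3 (Zane): max(7, 5) = 7
n0 (Ines): min(6, 8, 7) = 6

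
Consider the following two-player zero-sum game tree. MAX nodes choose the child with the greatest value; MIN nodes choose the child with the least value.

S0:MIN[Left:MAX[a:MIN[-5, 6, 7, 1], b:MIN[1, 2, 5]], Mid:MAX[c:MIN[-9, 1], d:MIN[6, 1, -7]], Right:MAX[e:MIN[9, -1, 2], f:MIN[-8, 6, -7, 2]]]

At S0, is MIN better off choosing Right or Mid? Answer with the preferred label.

e (MIN): min(9, -1, 2) = -1
f (MIN): min(-8, 6, -7, 2) = -8
Right (MAX): max(-1, -8) = -1
c (MIN): min(-9, 1) = -9
d (MIN): min(6, 1, -7) = -7
Mid (MAX): max(-9, -7) = -7
MIN prefers the lower value; Right=-1, Mid=-7. Mid is better since -7 < -1.

Mid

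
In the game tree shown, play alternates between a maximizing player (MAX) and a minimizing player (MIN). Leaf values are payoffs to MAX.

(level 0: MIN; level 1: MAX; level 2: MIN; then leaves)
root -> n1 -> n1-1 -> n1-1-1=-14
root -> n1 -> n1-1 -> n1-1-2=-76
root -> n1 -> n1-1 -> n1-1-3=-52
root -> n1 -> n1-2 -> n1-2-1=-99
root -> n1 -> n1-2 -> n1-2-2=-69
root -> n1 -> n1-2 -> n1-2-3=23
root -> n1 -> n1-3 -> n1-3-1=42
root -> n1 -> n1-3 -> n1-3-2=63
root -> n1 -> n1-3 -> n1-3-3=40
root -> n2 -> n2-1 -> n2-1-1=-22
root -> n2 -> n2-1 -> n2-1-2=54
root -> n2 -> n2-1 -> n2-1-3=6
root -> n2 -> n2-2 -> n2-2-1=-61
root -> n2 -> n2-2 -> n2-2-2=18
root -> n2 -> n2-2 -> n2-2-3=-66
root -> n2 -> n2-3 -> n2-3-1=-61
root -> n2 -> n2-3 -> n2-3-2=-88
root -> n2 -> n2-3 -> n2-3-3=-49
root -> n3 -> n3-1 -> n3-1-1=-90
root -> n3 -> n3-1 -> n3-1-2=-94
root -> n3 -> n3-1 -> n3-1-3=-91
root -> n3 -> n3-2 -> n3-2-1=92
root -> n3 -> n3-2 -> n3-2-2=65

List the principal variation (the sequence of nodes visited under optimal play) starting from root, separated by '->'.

n1-1 (MIN): min(-14, -76, -52) = -76
n1-2 (MIN): min(-99, -69, 23) = -99
n1-3 (MIN): min(42, 63, 40) = 40
n1 (MAX): max(-76, -99, 40) = 40
n2-1 (MIN): min(-22, 54, 6) = -22
n2-2 (MIN): min(-61, 18, -66) = -66
n2-3 (MIN): min(-61, -88, -49) = -88
n2 (MAX): max(-22, -66, -88) = -22
n3-1 (MIN): min(-90, -94, -91) = -94
n3-2 (MIN): min(92, 65) = 65
n3 (MAX): max(-94, 65) = 65
root (MIN): min(40, -22, 65) = -22
At root, MIN picks n2 (lowest: -22).
At n2, MAX picks n2-1 (highest: -22).
At n2-1, MIN picks n2-1-1 (lowest: -22).
Terminal value -22.

root -> n2 -> n2-1 -> n2-1-1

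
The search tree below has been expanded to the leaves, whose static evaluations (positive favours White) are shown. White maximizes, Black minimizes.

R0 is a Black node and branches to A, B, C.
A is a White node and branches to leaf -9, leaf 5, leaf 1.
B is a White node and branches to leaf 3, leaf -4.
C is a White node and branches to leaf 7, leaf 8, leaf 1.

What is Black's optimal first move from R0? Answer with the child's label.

A (White): max(-9, 5, 1) = 5
B (White): max(3, -4) = 3
C (White): max(7, 8, 1) = 8
R0 (Black): min(5, 3, 8) = 3
Black at R0 wants the lowest of {A=5, B=3, C=8}, so chooses B.

B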